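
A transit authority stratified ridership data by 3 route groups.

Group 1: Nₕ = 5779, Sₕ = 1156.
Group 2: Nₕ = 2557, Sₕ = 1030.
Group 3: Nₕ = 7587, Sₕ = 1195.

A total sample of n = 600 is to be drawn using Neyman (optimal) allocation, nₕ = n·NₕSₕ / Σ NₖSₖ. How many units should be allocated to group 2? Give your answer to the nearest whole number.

Σ NₕSₕ = 5779·1156 + 2557·1030 + 7587·1195 = 18380699.
Share for 2: 2633710/18380699 = 0.14329.
n_2 = 600 × 0.14329 = 85.972... → 86.

86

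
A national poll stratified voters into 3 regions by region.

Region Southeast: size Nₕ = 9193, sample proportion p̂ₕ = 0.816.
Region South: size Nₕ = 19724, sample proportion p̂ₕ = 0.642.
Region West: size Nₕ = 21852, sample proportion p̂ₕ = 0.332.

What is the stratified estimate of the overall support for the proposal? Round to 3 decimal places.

Wₕ = Nₕ/N with N = 50769: 0.1811, 0.3885, 0.4304.
p̂_st = 0.1811·0.816 + 0.3885·0.642 + 0.4304·0.332 ≈ 0.54008... → 0.540.

0.540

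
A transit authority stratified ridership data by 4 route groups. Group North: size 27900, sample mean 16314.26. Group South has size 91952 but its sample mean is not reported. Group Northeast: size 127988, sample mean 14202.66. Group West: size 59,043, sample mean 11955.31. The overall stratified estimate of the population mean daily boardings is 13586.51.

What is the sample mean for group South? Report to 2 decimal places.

N = 27900 + 91952 + 127988 + 59043 = 306883.
Overall total = μ·N = 13586.51·306883 = 4169468948.33.
Subtract the known strata: 27900·16314.26 + 127988·14202.66 + 59043·11955.31 = 2978815270.41.
Remaining total for group South: 4169468948.33 − 2978815270.41 = 1190653677.92.
Divide by its size: 1190653677.92 / 91952 = 12948.6436... → 12948.64.

12948.64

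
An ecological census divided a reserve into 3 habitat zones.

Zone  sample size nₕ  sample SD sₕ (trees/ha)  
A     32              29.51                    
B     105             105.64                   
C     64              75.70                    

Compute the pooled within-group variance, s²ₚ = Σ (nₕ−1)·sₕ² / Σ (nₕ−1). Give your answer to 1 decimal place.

7821.4

A: (32−1)·29.51² = 31·870.8401 = 26996.0431
B: (105−1)·105.64² = 104·11159.8096 = 1160620.1984
C: (64−1)·75.70² = 63·5730.49 = 361020.87
Numerator = 1548637.1115; denominator = Σ(nₕ−1) = 198.
s²ₚ = 1548637.1115/198 = 7821.400... → 7821.4.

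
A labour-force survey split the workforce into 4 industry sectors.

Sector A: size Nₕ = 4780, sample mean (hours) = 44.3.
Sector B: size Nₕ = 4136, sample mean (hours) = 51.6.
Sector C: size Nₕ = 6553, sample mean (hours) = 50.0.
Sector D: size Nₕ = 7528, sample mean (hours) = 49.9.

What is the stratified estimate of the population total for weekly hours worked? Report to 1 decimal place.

Population total = Σ Nₕ·x̄ₕ (each stratum's size times its mean).
4780·44.3 + 4136·51.6 + 6553·50.0 + 7528·49.9 = 211754 + 213417.6 + 327650 + 375647.2 = 1128468.8.

1128468.8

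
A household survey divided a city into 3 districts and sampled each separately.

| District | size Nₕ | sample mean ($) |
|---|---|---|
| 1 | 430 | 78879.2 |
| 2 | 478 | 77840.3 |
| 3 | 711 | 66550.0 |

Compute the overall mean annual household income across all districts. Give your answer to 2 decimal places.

73157.98

N = 430 + 478 + 711 = 1619.
Overall mean = Σ (Nₕ/N)·x̄ₕ — weight by population share, not a simple average.
Σ Nₕx̄ₕ = 430·78879.2 + 478·77840.3 + 711·66550.0 = 33918056 + 37207663.4 + 47317050 = 118442769.4.
Divide by N: 118442769.4 / 1619 = 73157.9799... → 73157.98.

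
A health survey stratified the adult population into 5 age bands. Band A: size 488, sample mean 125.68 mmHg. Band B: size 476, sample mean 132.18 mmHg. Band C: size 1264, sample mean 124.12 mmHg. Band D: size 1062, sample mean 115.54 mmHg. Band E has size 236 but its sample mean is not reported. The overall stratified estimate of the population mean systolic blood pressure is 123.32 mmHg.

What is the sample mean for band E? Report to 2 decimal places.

Σ Nₕx̄ₕ = N·μ, so 236·x̄_E = 3526·123.32 − (488·125.68 + 476·132.18 + 1264·124.12 + 1062·115.54).
= 434826.32 − 403840.68 = 30985.64.
x̄_E = 30985.64 / 236 = 131.2951... → 131.30.

131.30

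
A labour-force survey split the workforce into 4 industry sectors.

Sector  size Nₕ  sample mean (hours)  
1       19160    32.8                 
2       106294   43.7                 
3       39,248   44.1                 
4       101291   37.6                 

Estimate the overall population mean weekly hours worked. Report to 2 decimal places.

x̄_st = (Σ Nₕx̄ₕ) / (Σ Nₕ) = (19160·32.8 + 106294·43.7 + 39248·44.1 + 101291·37.6) / 265993
= 10812874.2 / 265993 = 40.6510... → 40.65.

40.65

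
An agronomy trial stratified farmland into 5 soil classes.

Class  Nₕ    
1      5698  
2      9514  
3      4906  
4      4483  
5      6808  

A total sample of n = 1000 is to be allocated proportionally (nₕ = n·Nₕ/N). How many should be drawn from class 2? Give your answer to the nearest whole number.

Share of class 2 = 9514/31409 = 0.30291.
Allocate 1000 × 0.30291 = 302.907... → 303.

303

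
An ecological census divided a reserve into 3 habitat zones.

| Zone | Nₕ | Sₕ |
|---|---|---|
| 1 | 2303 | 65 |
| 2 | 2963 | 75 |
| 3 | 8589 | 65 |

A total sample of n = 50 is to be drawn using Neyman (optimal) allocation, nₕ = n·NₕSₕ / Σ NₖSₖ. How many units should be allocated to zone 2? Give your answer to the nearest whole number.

12

1: NₕSₕ = 2303·65 = 149695
2: NₕSₕ = 2963·75 = 222225
3: NₕSₕ = 8589·65 = 558285
Σ NₕSₕ = 930205.
n_2 = 50·222225/930205 = 11.945... → 12.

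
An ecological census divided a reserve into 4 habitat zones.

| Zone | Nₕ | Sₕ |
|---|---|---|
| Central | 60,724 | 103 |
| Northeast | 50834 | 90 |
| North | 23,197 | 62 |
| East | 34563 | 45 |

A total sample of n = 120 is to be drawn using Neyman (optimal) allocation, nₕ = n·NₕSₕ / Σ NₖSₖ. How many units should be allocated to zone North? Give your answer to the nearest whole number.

12

Central: NₕSₕ = 60724·103 = 6254572
Northeast: NₕSₕ = 50834·90 = 4575060
North: NₕSₕ = 23197·62 = 1438214
East: NₕSₕ = 34563·45 = 1555335
Σ NₕSₕ = 13823181.
n_North = 120·1438214/13823181 = 12.485... → 12.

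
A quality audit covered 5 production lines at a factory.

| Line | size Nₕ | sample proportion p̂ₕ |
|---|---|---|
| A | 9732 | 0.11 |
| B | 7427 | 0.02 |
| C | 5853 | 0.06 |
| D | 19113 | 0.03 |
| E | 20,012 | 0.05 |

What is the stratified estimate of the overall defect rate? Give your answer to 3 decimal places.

Wₕ = Nₕ/N with N = 62137: 0.1566, 0.1195, 0.0942, 0.3076, 0.3221.
p̂_st = 0.1566·0.11 + 0.1195·0.02 + 0.0942·0.06 + 0.3076·0.03 + 0.3221·0.05 ≈ 0.05060... → 0.051.

0.051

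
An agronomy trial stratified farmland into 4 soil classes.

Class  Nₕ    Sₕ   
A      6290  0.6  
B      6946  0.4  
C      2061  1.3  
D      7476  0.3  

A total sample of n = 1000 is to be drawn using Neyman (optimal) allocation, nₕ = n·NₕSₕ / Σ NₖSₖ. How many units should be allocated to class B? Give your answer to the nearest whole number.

Σ NₕSₕ = 6290·0.6 + 6946·0.4 + 2061·1.3 + 7476·0.3 = 11474.5.
Share for B: 2778.4/11474.5 = 0.24214.
n_B = 1000 × 0.24214 = 242.137... → 242.

242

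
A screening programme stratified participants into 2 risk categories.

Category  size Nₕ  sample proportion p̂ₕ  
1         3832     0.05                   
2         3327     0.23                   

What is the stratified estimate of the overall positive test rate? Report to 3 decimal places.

Wₕ = Nₕ/N with N = 7159: 0.5353, 0.4647.
p̂_st = 0.5353·0.05 + 0.4647·0.23 ≈ 0.13365... → 0.134.

0.134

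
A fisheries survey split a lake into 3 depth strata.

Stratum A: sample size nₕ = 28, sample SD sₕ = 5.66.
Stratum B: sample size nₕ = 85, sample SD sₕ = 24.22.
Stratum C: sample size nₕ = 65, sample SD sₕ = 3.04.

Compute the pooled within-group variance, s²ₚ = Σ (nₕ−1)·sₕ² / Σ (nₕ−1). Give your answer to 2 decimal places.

A: (28−1)·5.66² = 27·32.0356 = 864.9612
B: (85−1)·24.22² = 84·586.6084 = 49275.1056
C: (65−1)·3.04² = 64·9.2416 = 591.4624
Numerator = 50731.5292; denominator = Σ(nₕ−1) = 175.
s²ₚ = 50731.5292/175 = 289.8945... → 289.89.

289.89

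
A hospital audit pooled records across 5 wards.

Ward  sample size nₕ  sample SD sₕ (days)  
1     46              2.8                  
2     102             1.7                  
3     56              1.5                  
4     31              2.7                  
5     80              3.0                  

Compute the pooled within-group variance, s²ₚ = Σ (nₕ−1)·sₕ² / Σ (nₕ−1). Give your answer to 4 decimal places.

1: (46−1)·2.8² = 45·7.84 = 352.8
2: (102−1)·1.7² = 101·2.89 = 291.89
3: (56−1)·1.5² = 55·2.25 = 123.75
4: (31−1)·2.7² = 30·7.29 = 218.7
5: (80−1)·3.0² = 79·9 = 711
Numerator = 1698.14; denominator = Σ(nₕ−1) = 310.
s²ₚ = 1698.14/310 = 5.477871... → 5.4779.

5.4779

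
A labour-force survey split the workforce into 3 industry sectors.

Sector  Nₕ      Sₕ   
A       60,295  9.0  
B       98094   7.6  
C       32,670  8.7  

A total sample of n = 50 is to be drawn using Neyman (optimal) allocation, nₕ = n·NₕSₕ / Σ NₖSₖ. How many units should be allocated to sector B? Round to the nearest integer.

24

Σ NₕSₕ = 60295·9.0 + 98094·7.6 + 32670·8.7 = 1572398.4.
Share for B: 745514.4/1572398.4 = 0.47413.
n_B = 50 × 0.47413 = 23.706... → 24.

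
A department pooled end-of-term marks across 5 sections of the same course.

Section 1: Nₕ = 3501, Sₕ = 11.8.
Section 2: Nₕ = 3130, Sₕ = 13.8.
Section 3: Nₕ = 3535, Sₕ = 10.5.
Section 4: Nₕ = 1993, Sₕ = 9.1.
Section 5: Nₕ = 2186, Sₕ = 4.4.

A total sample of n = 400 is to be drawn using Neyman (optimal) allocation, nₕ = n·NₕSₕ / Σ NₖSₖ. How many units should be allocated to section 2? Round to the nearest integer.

116

1: NₕSₕ = 3501·11.8 = 41311.8
2: NₕSₕ = 3130·13.8 = 43194
3: NₕSₕ = 3535·10.5 = 37117.5
4: NₕSₕ = 1993·9.1 = 18136.3
5: NₕSₕ = 2186·4.4 = 9618.4
Σ NₕSₕ = 149378.
n_2 = 400·43194/149378 = 115.664... → 116.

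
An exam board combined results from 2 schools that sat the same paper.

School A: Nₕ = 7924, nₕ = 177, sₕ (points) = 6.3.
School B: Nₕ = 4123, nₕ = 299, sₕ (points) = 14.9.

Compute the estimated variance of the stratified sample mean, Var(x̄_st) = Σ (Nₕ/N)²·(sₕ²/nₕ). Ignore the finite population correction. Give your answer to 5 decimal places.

N = 12047; Wₕ = Nₕ/N.
school A: (7924/12047)²·6.3²/177 = 0.09701501
school B: (4123/12047)²·14.9²/299 = 0.08697015
Sum = 0.18398516 → 0.18399.

0.18399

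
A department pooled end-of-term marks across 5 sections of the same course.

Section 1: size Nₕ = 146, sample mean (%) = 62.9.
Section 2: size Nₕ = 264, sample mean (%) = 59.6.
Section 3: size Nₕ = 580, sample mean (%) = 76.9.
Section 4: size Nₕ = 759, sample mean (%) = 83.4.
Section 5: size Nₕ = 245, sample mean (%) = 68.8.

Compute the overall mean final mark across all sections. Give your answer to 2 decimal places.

75.06

x̄_st = (Σ Nₕx̄ₕ) / (Σ Nₕ) = (146·62.9 + 264·59.6 + 580·76.9 + 759·83.4 + 245·68.8) / 1994
= 149676.4 / 1994 = 75.0634... → 75.06.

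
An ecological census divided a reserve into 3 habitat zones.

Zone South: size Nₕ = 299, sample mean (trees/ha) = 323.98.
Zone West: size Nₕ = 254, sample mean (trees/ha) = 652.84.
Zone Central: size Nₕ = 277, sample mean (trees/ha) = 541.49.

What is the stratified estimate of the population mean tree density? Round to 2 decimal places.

N = 830; weights Wₕ = Nₕ/N = (0.3602, 0.3060, 0.3337).
x̄_st = Σ Wₕ·x̄ₕ = 0.3602·323.98 + 0.3060·652.84 + 0.3337·541.49 ≈ 497.2098...
→ 497.21.

497.21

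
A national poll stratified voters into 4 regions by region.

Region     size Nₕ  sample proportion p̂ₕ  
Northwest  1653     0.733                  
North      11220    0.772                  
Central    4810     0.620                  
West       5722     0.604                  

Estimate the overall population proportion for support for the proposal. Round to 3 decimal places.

N = 1653 + 11220 + 4810 + 5722 = 23405.
Overall proportion = Σ (Nₕ/N)·p̂ₕ.
Σ Nₕp̂ₕ = 1211.649 + 8661.84 + 2982.2 + 3456.088 = 16311.777.
16311.777 / 23405 = 0.69694... → 0.697.

0.697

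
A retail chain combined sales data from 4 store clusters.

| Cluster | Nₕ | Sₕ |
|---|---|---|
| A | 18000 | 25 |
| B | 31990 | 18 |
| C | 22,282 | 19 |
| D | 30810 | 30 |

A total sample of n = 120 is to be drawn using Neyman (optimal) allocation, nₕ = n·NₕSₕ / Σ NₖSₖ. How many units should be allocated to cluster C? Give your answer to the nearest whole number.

21

Σ NₕSₕ = 18000·25 + 31990·18 + 22282·19 + 30810·30 = 2373478.
Share for C: 423358/2373478 = 0.17837.
n_C = 120 × 0.17837 = 21.404... → 21.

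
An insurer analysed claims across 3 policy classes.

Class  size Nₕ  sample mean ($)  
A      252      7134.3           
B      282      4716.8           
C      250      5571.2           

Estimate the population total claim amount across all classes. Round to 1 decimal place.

4520781.2

A: 252·7134.3 = 1797843.6
B: 282·4716.8 = 1330137.6
C: 250·5571.2 = 1392800
τ̂ = Σ Nₕx̄ₕ = 4520781.2.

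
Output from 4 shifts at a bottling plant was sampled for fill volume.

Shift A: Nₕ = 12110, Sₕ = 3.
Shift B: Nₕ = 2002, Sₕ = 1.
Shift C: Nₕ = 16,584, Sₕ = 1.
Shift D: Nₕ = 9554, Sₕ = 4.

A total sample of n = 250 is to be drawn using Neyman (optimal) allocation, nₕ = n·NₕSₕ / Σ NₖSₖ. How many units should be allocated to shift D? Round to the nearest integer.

Σ NₕSₕ = 12110·3 + 2002·1 + 16584·1 + 9554·4 = 93132.
Share for D: 38216/93132 = 0.41034.
n_D = 250 × 0.41034 = 102.586... → 103.

103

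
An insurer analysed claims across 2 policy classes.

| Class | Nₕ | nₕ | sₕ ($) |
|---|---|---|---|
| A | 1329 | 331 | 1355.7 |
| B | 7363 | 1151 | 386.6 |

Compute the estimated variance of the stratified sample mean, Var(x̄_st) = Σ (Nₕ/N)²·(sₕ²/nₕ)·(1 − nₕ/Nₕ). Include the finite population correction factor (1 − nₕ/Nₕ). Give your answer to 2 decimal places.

N = 8692; Wₕ = Nₕ/N.
class A: (1329/8692)²·1355.7²/331·(1 − 331/1329) = 97.47995
class B: (7363/8692)²·386.6²/1151·(1 − 1151/7363) = 78.61315
Sum = 176.09310 → 176.09.

176.09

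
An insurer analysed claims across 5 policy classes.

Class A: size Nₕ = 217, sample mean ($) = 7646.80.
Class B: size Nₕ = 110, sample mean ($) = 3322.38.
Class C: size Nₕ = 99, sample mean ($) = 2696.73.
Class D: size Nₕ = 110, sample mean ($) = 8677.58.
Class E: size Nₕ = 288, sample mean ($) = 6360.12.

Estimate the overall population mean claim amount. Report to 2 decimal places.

x̄_st = (Σ Nₕx̄ₕ) / (Σ Nₕ) = (217·7646.80 + 110·3322.38 + 99·2696.73 + 110·8677.58 + 288·6360.12) / 824
= 5078042.03 / 824 = 6162.6724... → 6162.67.

6162.67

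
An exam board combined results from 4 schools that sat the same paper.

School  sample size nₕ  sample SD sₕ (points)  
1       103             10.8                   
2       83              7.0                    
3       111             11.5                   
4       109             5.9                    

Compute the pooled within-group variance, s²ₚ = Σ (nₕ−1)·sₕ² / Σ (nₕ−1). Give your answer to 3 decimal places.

85.130

Degrees of freedom: 102 + 82 + 110 + 108 = 402.
Σ(nₕ−1)sₕ² = 102·116.64 + 82·49 + 110·132.25 + 108·34.81 = 34222.26.
s²ₚ = 34222.26 / 402 = 85.13 → 85.130.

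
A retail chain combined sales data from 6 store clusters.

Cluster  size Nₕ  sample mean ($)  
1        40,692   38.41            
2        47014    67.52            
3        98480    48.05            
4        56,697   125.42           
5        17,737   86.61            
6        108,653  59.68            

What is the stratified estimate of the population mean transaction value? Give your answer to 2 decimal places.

66.62

N = 40692 + 47014 + 98480 + 56697 + 17737 + 108653 = 369273.
Overall mean = Σ (Nₕ/N)·x̄ₕ — weight by population share, not a simple average.
Σ Nₕx̄ₕ = 40692·38.41 + 47014·67.52 + 98480·48.05 + 56697·125.42 + 17737·86.61 + 108653·59.68 = 1562979.72 + 3174385.28 + 4731964 + 7110937.74 + 1536201.57 + 6484411.04 = 24600879.35.
Divide by N: 24600879.35 / 369273 = 66.6198... → 66.62.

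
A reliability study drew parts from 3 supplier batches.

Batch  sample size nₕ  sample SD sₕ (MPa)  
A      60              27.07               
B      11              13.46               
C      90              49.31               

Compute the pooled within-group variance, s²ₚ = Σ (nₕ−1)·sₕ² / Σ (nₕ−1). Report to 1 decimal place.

1654.7

Degrees of freedom: 59 + 10 + 89 = 158.
Σ(nₕ−1)sₕ² = 59·732.7849 + 10·181.1716 + 89·2431.4761 = 261447.398.
s²ₚ = 261447.398 / 158 = 1654.730... → 1654.7.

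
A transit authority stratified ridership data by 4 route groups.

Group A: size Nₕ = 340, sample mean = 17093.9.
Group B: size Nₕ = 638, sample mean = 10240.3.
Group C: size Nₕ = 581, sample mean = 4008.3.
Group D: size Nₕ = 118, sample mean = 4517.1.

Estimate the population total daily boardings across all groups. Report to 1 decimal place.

Population total = Σ Nₕ·x̄ₕ (each stratum's size times its mean).
340·17093.9 + 638·10240.3 + 581·4008.3 + 118·4517.1 = 5811926 + 6533311.4 + 2328822.3 + 533017.8 = 15207077.5.

15207077.5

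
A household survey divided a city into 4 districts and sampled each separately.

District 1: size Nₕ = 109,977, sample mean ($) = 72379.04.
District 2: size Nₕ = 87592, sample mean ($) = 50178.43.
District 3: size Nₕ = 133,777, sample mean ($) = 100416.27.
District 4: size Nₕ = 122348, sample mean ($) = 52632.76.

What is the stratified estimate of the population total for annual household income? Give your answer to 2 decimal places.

32228158994.91

Population total = Σ Nₕ·x̄ₕ (each stratum's size times its mean).
109977·72379.04 + 87592·50178.43 + 133777·100416.27 + 122348·52632.76 = 7960029682.08 + 4395229040.56 + 13433387351.79 + 6439512920.48 = 32228158994.91.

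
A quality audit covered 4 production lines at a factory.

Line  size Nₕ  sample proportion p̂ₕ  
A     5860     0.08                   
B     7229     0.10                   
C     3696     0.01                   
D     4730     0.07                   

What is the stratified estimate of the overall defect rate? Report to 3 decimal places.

0.072

Wₕ = Nₕ/N with N = 21515: 0.2724, 0.3360, 0.1718, 0.2198.
p̂_st = 0.2724·0.08 + 0.3360·0.10 + 0.1718·0.01 + 0.2198·0.07 ≈ 0.07250... → 0.072.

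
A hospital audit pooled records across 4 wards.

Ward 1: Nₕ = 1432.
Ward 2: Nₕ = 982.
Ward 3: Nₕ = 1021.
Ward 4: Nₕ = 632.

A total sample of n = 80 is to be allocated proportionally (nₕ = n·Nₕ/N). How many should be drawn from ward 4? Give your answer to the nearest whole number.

Share of ward 4 = 632/4067 = 0.15540.
Allocate 80 × 0.15540 = 12.432... → 12.

12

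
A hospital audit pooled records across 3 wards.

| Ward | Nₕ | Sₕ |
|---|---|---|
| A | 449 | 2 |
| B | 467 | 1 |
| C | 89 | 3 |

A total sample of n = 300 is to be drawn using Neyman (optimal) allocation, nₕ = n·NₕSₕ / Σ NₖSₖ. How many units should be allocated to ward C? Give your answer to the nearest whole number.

Σ NₕSₕ = 449·2 + 467·1 + 89·3 = 1632.
Share for C: 267/1632 = 0.16360.
n_C = 300 × 0.16360 = 49.081... → 49.

49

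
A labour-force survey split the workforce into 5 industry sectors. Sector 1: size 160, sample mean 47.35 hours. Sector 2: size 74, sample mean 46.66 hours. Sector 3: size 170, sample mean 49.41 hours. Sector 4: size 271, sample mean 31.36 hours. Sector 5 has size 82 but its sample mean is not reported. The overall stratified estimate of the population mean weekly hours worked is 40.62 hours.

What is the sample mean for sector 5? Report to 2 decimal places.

34.42

Σ Nₕx̄ₕ = N·μ, so 82·x̄_5 = 757·40.62 − (160·47.35 + 74·46.66 + 170·49.41 + 271·31.36).
= 30749.34 − 27927.1 = 2822.24.
x̄_5 = 2822.24 / 82 = 34.4176... → 34.42.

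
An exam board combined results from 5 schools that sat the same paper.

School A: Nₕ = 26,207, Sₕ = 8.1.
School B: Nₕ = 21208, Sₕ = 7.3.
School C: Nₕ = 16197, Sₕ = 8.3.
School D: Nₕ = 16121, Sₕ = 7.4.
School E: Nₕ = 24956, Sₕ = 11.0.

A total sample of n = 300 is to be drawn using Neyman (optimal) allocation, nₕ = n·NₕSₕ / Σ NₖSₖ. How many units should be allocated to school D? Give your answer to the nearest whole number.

Σ NₕSₕ = 26207·8.1 + 21208·7.3 + 16197·8.3 + 16121·7.4 + 24956·11.0 = 895341.6.
Share for D: 119295.4/895341.6 = 0.13324.
n_D = 300 × 0.13324 = 39.972... → 40.

40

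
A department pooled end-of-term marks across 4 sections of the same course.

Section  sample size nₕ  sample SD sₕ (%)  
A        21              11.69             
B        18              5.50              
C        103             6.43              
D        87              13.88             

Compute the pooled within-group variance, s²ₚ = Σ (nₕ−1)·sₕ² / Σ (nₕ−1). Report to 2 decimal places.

A: (21−1)·11.69² = 20·136.6561 = 2733.122
B: (18−1)·5.50² = 17·30.25 = 514.25
C: (103−1)·6.43² = 102·41.3449 = 4217.1798
D: (87−1)·13.88² = 86·192.6544 = 16568.2784
Numerator = 24032.8302; denominator = Σ(nₕ−1) = 225.
s²ₚ = 24032.8302/225 = 106.8126... → 106.81.

106.81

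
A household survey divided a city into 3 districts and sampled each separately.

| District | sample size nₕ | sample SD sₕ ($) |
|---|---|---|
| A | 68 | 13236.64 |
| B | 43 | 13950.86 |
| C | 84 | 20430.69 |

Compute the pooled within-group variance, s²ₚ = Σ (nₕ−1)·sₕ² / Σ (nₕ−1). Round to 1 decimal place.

284159262.2

Degrees of freedom: 67 + 42 + 83 = 192.
Σ(nₕ−1)sₕ² = 67·175208638.4896 + 42·194626494.7396 + 83·417413093.8761 = 54558578349.5827.
s²ₚ = 54558578349.5827 / 192 = 284159262.237... → 284159262.2.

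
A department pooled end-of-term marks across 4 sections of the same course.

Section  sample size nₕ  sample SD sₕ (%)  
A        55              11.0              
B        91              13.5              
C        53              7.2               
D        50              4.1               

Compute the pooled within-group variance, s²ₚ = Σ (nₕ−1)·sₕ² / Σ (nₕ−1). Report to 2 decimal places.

A: (55−1)·11.0² = 54·121 = 6534
B: (91−1)·13.5² = 90·182.25 = 16402.5
C: (53−1)·7.2² = 52·51.84 = 2695.68
D: (50−1)·4.1² = 49·16.81 = 823.69
Numerator = 26455.87; denominator = Σ(nₕ−1) = 245.
s²ₚ = 26455.87/245 = 107.9831... → 107.98.

107.98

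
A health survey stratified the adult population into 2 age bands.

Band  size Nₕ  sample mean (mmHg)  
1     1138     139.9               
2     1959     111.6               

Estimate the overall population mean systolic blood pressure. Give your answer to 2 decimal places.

122.00

N = 3097; weights Wₕ = Nₕ/N = (0.3675, 0.6325).
x̄_st = Σ Wₕ·x̄ₕ = 0.3675·139.9 + 0.6325·111.6 ≈ 121.9989...
→ 122.00.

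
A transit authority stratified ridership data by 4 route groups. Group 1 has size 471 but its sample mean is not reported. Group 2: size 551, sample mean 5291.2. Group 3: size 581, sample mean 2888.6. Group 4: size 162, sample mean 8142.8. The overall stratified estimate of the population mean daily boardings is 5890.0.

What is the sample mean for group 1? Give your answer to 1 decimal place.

9518.0

N = 471 + 551 + 581 + 162 = 1765.
Overall total = μ·N = 5890.0·1765 = 10395850.
Subtract the known strata: 551·5291.2 + 581·2888.6 + 162·8142.8 = 5912861.4.
Remaining total for group 1: 10395850 − 5912861.4 = 4482988.6.
Divide by its size: 4482988.6 / 471 = 9518.023... → 9518.0.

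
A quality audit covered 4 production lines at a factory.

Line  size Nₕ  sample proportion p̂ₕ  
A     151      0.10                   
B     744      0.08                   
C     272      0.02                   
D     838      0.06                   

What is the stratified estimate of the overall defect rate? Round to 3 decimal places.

Wₕ = Nₕ/N with N = 2005: 0.0753, 0.3711, 0.1357, 0.4180.
p̂_st = 0.0753·0.10 + 0.3711·0.08 + 0.1357·0.02 + 0.4180·0.06 ≈ 0.06501... → 0.065.

0.065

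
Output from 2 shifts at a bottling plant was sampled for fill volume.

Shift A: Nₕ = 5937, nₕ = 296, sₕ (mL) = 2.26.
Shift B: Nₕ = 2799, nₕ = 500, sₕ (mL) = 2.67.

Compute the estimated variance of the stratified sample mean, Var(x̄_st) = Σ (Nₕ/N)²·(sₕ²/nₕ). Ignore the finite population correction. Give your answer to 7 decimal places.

0.0094332

N = 8736; Wₕ = Nₕ/N.
shift A: (5937/8736)²·2.26²/296 = 0.0079695539
shift B: (2799/8736)²·2.67²/500 = 0.0014636359
Sum = 0.0094331899 → 0.0094332.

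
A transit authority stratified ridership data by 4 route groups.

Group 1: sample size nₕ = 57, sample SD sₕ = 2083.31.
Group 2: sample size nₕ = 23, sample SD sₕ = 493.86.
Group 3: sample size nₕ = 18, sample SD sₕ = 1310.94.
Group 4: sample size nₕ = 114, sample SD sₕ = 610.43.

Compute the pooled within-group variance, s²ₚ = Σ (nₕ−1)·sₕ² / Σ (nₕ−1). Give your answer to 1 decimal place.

1537202.1

Degrees of freedom: 56 + 22 + 17 + 113 = 208.
Σ(nₕ−1)sₕ² = 56·4340180.5561 + 22·243897.6996 + 17·1718563.6836 + 113·372624.7849 = 319738043.8477.
s²ₚ = 319738043.8477 / 208 = 1537202.134... → 1537202.1.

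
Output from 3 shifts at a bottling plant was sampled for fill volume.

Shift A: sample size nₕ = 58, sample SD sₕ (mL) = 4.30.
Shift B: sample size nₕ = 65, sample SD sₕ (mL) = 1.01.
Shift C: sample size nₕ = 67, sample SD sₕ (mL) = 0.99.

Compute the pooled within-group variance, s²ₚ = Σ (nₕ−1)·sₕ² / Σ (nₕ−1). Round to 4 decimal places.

A: (58−1)·4.30² = 57·18.49 = 1053.93
B: (65−1)·1.01² = 64·1.0201 = 65.2864
C: (67−1)·0.99² = 66·0.9801 = 64.6866
Numerator = 1183.903; denominator = Σ(nₕ−1) = 187.
s²ₚ = 1183.903/187 = 6.331032... → 6.3310.

6.3310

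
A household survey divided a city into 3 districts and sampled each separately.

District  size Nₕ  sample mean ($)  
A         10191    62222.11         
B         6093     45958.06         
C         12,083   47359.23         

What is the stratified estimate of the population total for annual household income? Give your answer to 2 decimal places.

1486369558.68

Population total = Σ Nₕ·x̄ₕ (each stratum's size times its mean).
10191·62222.11 + 6093·45958.06 + 12083·47359.23 = 634105523.01 + 280022459.58 + 572241576.09 = 1486369558.68.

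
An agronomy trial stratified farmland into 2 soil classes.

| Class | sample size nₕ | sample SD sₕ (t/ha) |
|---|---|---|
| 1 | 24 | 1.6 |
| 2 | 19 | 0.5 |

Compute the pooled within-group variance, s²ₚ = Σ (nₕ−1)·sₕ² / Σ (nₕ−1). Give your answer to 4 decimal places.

1.5459

Degrees of freedom: 23 + 18 = 41.
Σ(nₕ−1)sₕ² = 23·2.56 + 18·0.25 = 63.38.
s²ₚ = 63.38 / 41 = 1.545854... → 1.5459.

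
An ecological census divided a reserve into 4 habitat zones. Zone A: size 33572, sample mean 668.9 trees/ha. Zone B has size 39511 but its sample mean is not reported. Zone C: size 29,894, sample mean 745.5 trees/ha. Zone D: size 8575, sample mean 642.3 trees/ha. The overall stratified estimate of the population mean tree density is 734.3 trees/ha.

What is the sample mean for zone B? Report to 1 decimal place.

N = 33572 + 39511 + 29894 + 8575 = 111552.
Overall total = μ·N = 734.3·111552 = 81912633.6.
Subtract the known strata: 33572·668.9 + 29894·745.5 + 8575·642.3 = 50250010.3.
Remaining total for zone B: 81912633.6 − 50250010.3 = 31662623.3.
Divide by its size: 31662623.3 / 39511 = 801.362... → 801.4.

801.4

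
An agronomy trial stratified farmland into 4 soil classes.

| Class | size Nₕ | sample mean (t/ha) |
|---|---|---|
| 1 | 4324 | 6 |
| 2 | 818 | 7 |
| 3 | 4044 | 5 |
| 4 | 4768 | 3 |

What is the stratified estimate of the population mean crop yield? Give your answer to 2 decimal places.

4.74

x̄_st = (Σ Nₕx̄ₕ) / (Σ Nₕ) = (4324·6 + 818·7 + 4044·5 + 4768·3) / 13954
= 66194 / 13954 = 4.7437... → 4.74.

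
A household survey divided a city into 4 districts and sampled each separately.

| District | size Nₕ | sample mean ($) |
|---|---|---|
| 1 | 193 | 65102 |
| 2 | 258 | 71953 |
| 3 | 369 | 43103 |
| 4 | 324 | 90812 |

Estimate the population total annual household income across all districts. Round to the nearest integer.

76456655

1: 193·65102 = 12564686
2: 258·71953 = 18563874
3: 369·43103 = 15905007
4: 324·90812 = 29423088
τ̂ = Σ Nₕx̄ₕ = 76456655.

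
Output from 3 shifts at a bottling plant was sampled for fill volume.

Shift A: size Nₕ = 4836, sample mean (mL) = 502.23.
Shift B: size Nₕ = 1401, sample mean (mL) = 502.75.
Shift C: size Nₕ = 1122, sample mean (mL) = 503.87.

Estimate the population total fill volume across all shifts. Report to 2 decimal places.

3698479.17

A: 4836·502.23 = 2428784.28
B: 1401·502.75 = 704352.75
C: 1122·503.87 = 565342.14
τ̂ = Σ Nₕx̄ₕ = 3698479.17.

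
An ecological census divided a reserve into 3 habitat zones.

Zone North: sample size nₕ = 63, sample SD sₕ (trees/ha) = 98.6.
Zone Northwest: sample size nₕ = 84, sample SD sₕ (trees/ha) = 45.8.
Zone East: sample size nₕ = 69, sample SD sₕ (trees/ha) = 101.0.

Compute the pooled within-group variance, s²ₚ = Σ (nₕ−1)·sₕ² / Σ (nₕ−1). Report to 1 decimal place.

Degrees of freedom: 62 + 83 + 68 = 213.
Σ(nₕ−1)sₕ² = 62·9721.96 + 83·2097.64 + 68·10201 = 1470533.64.
s²ₚ = 1470533.64 / 213 = 6903.914... → 6903.9.

6903.9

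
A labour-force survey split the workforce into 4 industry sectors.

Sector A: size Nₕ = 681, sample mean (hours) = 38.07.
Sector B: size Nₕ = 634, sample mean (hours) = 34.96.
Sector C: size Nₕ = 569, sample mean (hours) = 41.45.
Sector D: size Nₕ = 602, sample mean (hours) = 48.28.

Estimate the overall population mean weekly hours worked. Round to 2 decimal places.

40.52

N = 681 + 634 + 569 + 602 = 2486.
The stratified mean weights each stratum mean by its population share Nₕ/N.
Σ Nₕx̄ₕ = 681·38.07 + 634·34.96 + 569·41.45 + 602·48.28 = 25925.67 + 22164.64 + 23585.05 + 29064.56 = 100739.92.
Divide by N: 100739.92 / 2486 = 40.5229... → 40.52.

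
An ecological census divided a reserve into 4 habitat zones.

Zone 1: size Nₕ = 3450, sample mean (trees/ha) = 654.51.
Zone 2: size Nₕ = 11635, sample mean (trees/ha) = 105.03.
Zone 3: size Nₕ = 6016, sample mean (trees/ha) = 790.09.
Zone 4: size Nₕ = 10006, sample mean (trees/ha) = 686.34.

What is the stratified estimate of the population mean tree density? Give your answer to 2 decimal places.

485.45

N = 3450 + 11635 + 6016 + 10006 = 31107.
Weight each subgroup mean by Nₕ/N and sum.
Σ Nₕx̄ₕ = 3450·654.51 + 11635·105.03 + 6016·790.09 + 10006·686.34 = 2258059.5 + 1222024.05 + 4753181.44 + 6867518.04 = 15100783.03.
Divide by N: 15100783.03 / 31107 = 485.4465... → 485.45.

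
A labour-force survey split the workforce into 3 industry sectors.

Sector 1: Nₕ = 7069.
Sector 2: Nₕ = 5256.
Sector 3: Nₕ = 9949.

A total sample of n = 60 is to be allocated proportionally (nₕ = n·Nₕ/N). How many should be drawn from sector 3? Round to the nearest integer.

27

N = 7069 + 5256 + 9949 = 22274.
n_3 = 60·9949/22274 = 26.800... → 27.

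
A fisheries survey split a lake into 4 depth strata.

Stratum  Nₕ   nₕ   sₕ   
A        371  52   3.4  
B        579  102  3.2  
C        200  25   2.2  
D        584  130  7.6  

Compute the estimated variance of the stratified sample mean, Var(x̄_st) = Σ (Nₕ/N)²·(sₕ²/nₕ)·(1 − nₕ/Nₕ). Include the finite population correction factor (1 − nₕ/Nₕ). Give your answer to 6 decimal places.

0.059404

N = 1734; Wₕ = Nₕ/N.
stratum A: (371/1734)²·3.4²/52·(1 − 52/371) = 0.008750259
stratum B: (579/1734)²·3.2²/102·(1 − 102/579) = 0.009221436
stratum C: (200/1734)²·2.2²/25·(1 − 25/200) = 0.002253592
stratum D: (584/1734)²·7.6²/130·(1 − 130/584) = 0.039179090
Sum = 0.059404376 → 0.059404.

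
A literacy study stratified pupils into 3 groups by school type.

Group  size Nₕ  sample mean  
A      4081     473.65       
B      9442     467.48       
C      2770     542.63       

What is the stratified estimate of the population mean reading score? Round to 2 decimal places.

481.80

N = 4081 + 9442 + 2770 = 16293.
Weight each subgroup mean by Nₕ/N and sum.
Σ Nₕx̄ₕ = 4081·473.65 + 9442·467.48 + 2770·542.63 = 1932965.65 + 4413946.16 + 1503085.1 = 7849996.91.
Divide by N: 7849996.91 / 16293 = 481.8018... → 481.80.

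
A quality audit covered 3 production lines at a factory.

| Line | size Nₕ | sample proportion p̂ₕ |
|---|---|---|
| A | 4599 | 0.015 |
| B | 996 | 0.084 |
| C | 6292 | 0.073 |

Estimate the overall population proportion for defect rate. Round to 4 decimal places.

0.0515

N = 4599 + 996 + 6292 = 11887.
Overall proportion = Σ (Nₕ/N)·p̂ₕ.
Σ Nₕp̂ₕ = 68.985 + 83.664 + 459.316 = 611.965.
611.965 / 11887 = 0.051482... → 0.0515.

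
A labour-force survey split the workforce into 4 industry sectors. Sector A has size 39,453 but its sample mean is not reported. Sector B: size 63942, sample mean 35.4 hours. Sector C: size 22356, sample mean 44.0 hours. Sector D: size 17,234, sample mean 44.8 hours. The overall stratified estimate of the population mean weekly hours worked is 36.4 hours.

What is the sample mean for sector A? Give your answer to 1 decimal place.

Σ Nₕx̄ₕ = N·μ, so 39453·x̄_A = 142985·36.4 − (63942·35.4 + 22356·44.0 + 17234·44.8).
= 5204654 − 4019294 = 1185360.
x̄_A = 1185360 / 39453 = 30.045... → 30.0.

30.0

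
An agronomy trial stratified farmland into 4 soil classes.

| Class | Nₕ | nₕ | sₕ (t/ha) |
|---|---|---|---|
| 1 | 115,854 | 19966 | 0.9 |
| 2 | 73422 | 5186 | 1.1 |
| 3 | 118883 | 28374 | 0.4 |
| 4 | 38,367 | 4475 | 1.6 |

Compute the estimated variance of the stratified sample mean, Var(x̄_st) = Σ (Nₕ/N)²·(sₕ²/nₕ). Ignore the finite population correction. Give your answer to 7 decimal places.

N = 346526; Wₕ = Nₕ/N.
class 1: (115854/346526)²·0.9²/19966 = 0.0000045347
class 2: (73422/346526)²·1.1²/5186 = 0.0000104745
class 3: (118883/346526)²·0.4²/28374 = 0.0000006637
class 4: (38367/346526)²·1.6²/4475 = 0.0000070128
Sum = 0.0000226856 → 0.0000227.

0.0000227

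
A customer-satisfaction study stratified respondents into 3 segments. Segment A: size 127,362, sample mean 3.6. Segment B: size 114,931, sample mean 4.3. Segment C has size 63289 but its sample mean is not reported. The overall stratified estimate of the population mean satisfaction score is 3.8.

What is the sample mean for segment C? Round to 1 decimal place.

N = 127362 + 114931 + 63289 = 305582.
Overall total = μ·N = 3.8·305582 = 1161211.6.
Subtract the known strata: 127362·3.6 + 114931·4.3 = 952706.5.
Remaining total for segment C: 1161211.6 − 952706.5 = 208505.1.
Divide by its size: 208505.1 / 63289 = 3.294... → 3.3.

3.3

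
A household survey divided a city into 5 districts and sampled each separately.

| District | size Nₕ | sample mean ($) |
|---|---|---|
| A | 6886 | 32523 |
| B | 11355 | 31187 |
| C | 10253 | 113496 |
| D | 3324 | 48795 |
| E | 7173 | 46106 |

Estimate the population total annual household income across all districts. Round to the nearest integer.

Estimate total by summing Nₕ·x̄ₕ over strata.
6886·32523 + 11355·31187 + 10253·113496 + 3324·48795 + 7173·46106 = 223953378 + 354128385 + 1163674488 + 162194580 + 330718338 = 2234669169.

2234669169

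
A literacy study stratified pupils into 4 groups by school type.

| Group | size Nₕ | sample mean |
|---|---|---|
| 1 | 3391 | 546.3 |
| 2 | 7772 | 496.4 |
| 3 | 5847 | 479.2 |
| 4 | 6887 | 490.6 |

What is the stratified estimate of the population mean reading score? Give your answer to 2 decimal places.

497.60

x̄_st = (Σ Nₕx̄ₕ) / (Σ Nₕ) = (3391·546.3 + 7772·496.4 + 5847·479.2 + 6887·490.6) / 23897
= 11891168.7 / 23897 = 497.6009... → 497.60.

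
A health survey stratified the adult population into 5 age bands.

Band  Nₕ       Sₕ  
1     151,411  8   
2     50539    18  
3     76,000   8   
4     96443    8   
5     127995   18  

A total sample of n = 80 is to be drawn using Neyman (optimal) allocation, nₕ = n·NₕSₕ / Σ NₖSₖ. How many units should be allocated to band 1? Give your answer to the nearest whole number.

Σ NₕSₕ = 151411·8 + 50539·18 + 76000·8 + 96443·8 + 127995·18 = 5804444.
Share for 1: 1211288/5804444 = 0.20868.
n_1 = 80 × 0.20868 = 16.695... → 17.

17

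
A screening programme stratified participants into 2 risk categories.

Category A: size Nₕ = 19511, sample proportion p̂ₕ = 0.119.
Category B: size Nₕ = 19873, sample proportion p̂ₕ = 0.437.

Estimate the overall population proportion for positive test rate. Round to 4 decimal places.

0.2795

Wₕ = Nₕ/N with N = 39384: 0.4954, 0.5046.
p̂_st = 0.4954·0.119 + 0.5046·0.437 ≈ 0.279461... → 0.2795.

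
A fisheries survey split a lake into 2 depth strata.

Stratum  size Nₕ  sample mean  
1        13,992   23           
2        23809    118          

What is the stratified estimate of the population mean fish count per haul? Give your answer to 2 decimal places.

82.84

N = 37801; weights Wₕ = Nₕ/N = (0.3701, 0.6299).
x̄_st = Σ Wₕ·x̄ₕ = 0.3701·23 + 0.6299·118 ≈ 82.8359...
→ 82.84.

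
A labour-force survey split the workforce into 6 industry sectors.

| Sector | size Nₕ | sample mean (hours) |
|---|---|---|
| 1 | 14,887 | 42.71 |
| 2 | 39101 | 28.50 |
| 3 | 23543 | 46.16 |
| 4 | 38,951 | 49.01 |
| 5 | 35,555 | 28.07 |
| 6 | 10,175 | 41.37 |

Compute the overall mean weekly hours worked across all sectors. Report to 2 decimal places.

38.01

N = 14887 + 39101 + 23543 + 38951 + 35555 + 10175 = 162212.
Weight each subgroup mean by Nₕ/N and sum.
Σ Nₕx̄ₕ = 14887·42.71 + 39101·28.50 + 23543·46.16 + 38951·49.01 + 35555·28.07 + 10175·41.37 = 635823.77 + 1114378.5 + 1086744.88 + 1908988.51 + 998028.85 + 420939.75 = 6164904.26.
Divide by N: 6164904.26 / 162212 = 38.0052... → 38.01.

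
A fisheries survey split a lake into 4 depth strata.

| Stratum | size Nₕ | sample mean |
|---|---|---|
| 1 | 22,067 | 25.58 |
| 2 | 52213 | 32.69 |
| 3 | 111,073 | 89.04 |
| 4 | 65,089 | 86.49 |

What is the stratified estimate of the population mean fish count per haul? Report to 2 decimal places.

71.04

N = 22067 + 52213 + 111073 + 65089 = 250442.
Overall mean = Σ (Nₕ/N)·x̄ₕ — weight by population share, not a simple average.
Σ Nₕx̄ₕ = 22067·25.58 + 52213·32.69 + 111073·89.04 + 65089·86.49 = 564473.86 + 1706842.97 + 9889939.92 + 5629547.61 = 17790804.36.
Divide by N: 17790804.36 / 250442 = 71.0376... → 71.04.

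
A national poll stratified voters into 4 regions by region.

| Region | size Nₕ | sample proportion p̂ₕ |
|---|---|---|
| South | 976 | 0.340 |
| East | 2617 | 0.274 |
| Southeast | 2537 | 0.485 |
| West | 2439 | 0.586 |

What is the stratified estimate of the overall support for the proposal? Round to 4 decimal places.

N = 976 + 2617 + 2537 + 2439 = 8569.
Overall proportion = Σ (Nₕ/N)·p̂ₕ.
Σ Nₕp̂ₕ = 331.84 + 717.058 + 1230.445 + 1429.254 = 3708.597.
3708.597 / 8569 = 0.432792... → 0.4328.

0.4328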